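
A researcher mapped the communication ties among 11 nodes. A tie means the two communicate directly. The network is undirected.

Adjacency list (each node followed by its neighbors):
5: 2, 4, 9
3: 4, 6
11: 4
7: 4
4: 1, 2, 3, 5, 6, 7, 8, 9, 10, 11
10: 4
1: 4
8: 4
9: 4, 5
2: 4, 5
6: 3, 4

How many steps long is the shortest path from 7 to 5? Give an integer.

One shortest route is 7 – 4 – 5, which uses 2 edges, and 7 and 5 are not directly tied, so nothing shorter exists. So d(7,5) = 2.

2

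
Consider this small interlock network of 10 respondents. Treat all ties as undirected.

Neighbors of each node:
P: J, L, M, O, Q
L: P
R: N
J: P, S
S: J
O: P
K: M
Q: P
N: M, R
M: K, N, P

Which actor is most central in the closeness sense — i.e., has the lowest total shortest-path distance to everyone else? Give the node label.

Farness (sum of distances to all others) for each node — J:20, K:24, L:22, M:16, N:22, O:22, P:14, Q:22, R:30, S:28.
The smallest farness is 14, for P, so P has the highest closeness.

P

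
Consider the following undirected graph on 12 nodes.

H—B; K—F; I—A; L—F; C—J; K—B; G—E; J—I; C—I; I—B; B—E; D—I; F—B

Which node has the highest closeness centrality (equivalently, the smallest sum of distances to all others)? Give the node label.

B

Farness (sum of distances to all others) for each node — A:29, B:17, C:28, D:29, E:25, F:24, G:35, H:27, I:19, J:28, K:25, L:34.
The smallest farness is 17, for B, so B has the highest closeness.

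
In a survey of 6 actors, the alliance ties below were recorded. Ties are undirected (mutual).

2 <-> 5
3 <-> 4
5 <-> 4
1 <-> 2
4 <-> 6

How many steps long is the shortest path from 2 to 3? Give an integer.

3

One shortest route is 2 – 5 – 4 – 3, which uses 3 edges, and at distance 2 from 2 we only reach {4}, which does not include 3. So d(2,3) = 3.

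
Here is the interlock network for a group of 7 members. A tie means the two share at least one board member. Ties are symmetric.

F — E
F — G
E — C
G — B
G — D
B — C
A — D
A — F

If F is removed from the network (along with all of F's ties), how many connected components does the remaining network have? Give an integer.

F's neighbors (A, E, and G) remain reachable from one another through other ties, so the rest of the network stays in one piece.

1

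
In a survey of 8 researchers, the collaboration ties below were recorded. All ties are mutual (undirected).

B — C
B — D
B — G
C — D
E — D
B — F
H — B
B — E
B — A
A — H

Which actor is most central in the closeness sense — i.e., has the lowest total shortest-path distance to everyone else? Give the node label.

B

Farness (sum of distances to all others) for each node — A:12, B:7, C:12, D:11, E:12, F:13, G:13, H:12.
The smallest farness is 7, for B, so B has the highest closeness.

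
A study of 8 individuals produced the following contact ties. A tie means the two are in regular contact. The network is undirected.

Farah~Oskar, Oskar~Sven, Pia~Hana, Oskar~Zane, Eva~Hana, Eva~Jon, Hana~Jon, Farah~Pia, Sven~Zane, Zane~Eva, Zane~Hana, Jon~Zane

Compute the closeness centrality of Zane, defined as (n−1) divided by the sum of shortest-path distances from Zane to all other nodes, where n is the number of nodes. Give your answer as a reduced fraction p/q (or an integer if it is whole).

Distances from Zane: Eva:1, Farah:2, Hana:1, Jon:1, Oskar:1, Pia:2, Sven:1. Sum = 9.
n = 8, so closeness = 7/9.

7/9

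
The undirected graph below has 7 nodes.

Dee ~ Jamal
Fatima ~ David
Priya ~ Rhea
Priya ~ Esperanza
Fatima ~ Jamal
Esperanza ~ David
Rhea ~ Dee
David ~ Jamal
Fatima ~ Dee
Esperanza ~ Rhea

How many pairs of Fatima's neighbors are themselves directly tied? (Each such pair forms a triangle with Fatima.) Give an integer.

Fatima's neighbors: David, Dee, and Jamal.
Neighbor pairs that are themselves tied: Fatima–David–Jamal; Fatima–Dee–Jamal. Each forms one triangle with Fatima, for 2 in total.

2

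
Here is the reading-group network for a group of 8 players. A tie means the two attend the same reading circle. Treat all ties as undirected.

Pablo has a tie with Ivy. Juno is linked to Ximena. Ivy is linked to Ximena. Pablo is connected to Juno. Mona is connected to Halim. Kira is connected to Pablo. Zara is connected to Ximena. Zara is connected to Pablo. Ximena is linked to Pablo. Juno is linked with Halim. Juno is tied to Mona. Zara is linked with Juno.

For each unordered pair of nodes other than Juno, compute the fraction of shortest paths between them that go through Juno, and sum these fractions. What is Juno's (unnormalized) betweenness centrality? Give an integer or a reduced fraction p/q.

10

Pairs whose geodesics pass through Juno — Ivy–Halim: 2/2; Ivy–Mona: 2/2; Zara–Halim: 1; Zara–Mona: 1; Pablo–Halim: 1; Pablo–Mona: 1; Halim–Kira: 1; Halim–Ximena: 1; Kira–Mona: 1; Ximena–Mona: 1.
All other pairs contribute 0.
Summing the contributions gives betweenness(Juno) = 10.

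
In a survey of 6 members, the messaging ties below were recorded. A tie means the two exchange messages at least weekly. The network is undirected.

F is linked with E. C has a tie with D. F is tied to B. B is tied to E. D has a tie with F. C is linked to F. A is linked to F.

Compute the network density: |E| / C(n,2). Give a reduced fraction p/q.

There are 7 edges and 6 nodes, so the maximum possible is C(6,2) = 15.
Density = 7/15.

7/15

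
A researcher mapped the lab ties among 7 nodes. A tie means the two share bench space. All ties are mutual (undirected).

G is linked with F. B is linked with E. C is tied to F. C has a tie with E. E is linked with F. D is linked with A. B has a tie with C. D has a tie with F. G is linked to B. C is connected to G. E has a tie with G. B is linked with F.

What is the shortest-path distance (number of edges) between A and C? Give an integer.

One shortest route is A – D – F – C, which uses 3 edges, and at distance 2 from A we only reach {F}, which does not include C. So d(A,C) = 3.

3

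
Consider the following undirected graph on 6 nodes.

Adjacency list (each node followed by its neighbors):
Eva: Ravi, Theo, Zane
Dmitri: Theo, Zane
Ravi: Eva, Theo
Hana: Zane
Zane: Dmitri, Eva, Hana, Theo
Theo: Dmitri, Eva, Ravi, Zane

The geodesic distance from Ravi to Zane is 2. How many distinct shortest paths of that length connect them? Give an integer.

2

The shortest distance is 2. The length-2 paths are: Ravi–Eva–Zane; Ravi–Theo–Zane.
That gives 2 distinct shortest paths.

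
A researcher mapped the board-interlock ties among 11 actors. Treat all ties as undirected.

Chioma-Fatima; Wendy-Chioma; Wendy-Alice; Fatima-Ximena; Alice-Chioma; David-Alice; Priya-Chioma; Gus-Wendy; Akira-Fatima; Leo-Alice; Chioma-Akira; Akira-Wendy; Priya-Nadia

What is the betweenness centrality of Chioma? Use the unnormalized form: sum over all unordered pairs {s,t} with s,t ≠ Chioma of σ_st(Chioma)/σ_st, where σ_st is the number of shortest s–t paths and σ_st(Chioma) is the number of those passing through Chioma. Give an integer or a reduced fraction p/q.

Pairs whose geodesics pass through Chioma — Wendy–Nadia: 1; Wendy–Priya: 1; Wendy–Fatima: 1/2; Wendy–Ximena: 1/2; Gus–Nadia: 1; Gus–Priya: 1; Gus–Fatima: 1/2; Gus–Ximena: 1/2; Leo–Nadia: 1; Leo–Priya: 1; Leo–Fatima: 1; Leo–Akira: 1/2; Leo–Ximena: 1; Nadia–Alice: 1 … (+15 more pairs).
All other pairs contribute 0.
Summing the contributions gives betweenness(Chioma) = 51/2.

51/2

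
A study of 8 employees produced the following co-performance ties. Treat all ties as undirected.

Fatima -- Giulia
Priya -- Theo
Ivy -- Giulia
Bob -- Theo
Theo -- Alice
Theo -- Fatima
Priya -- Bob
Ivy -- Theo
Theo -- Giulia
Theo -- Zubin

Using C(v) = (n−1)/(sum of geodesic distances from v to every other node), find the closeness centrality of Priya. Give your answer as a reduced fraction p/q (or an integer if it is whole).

7/12

Distances from Priya: Alice:2, Bob:1, Fatima:2, Giulia:2, Ivy:2, Theo:1, Zubin:2. Sum = 12.
n = 8, so closeness = 7/12.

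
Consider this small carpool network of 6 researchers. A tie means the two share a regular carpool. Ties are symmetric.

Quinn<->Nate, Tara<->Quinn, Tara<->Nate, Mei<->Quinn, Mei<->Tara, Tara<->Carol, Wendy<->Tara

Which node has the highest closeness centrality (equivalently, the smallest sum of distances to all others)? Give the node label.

Tara

Farness (sum of distances to all others) for each node — Carol:9, Mei:8, Nate:8, Quinn:7, Tara:5, Wendy:9.
The smallest farness is 5, for Tara, so Tara has the highest closeness.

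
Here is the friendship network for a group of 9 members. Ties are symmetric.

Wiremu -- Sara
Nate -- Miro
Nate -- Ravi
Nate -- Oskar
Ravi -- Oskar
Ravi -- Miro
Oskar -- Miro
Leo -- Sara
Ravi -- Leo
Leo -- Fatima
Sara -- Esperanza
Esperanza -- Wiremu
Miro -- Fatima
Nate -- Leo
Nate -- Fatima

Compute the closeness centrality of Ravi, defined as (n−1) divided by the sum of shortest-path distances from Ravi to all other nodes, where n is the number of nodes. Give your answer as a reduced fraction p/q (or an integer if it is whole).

Distances from Ravi: Esperanza:3, Fatima:2, Leo:1, Miro:1, Nate:1, Oskar:1, Sara:2, Wiremu:3. Sum = 14.
n = 9, so closeness = 8/14 = 4/7.

4/7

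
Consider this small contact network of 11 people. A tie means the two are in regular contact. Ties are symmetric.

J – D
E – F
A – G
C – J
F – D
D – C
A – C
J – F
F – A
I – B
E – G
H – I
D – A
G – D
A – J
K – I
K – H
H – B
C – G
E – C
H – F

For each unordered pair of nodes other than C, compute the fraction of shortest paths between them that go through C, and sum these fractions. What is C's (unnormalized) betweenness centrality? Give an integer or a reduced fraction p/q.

Pairs whose geodesics pass through C — E–J: 1/2; E–D: 1/3; E–A: 1/3; J–G: 1/3.
All other pairs contribute 0.
Summing the contributions gives betweenness(C) = 3/2.

3/2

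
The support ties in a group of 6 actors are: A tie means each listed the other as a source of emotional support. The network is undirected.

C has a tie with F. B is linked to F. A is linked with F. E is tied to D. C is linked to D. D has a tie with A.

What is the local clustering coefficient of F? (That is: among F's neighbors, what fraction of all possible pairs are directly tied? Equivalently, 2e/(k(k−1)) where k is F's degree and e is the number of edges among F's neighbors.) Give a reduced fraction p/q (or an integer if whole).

F's neighbors: A, B, and C (k = 3).
Possible neighbor pairs: C(3,2) = 3. Edges among them: none → e = 0.
Clustering(F) = 0/3 = 0.

0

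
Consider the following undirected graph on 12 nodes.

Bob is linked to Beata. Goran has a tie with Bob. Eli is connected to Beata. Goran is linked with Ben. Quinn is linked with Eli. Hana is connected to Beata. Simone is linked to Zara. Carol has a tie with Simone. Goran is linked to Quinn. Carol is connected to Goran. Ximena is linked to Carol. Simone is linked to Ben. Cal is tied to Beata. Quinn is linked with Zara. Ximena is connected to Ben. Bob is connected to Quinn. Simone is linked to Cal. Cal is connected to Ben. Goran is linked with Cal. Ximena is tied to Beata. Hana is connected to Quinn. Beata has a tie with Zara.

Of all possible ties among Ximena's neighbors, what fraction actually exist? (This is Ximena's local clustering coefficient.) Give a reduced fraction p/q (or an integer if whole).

0

Ximena's neighbors: Beata, Ben, and Carol (k = 3).
Possible neighbor pairs: C(3,2) = 3. Edges among them: none → e = 0.
Clustering(Ximena) = 0/3 = 0.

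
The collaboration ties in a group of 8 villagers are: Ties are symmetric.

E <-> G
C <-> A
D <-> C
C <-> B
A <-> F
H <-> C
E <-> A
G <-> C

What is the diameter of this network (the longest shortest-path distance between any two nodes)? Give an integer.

3

Eccentricity of each node (its greatest distance to any other): A:2, B:3, C:2, D:3, E:3, F:3, G:3, H:3.
The maximum eccentricity is 3, realized for instance by the pair E–D via E – A – C – D. So the diameter is 3.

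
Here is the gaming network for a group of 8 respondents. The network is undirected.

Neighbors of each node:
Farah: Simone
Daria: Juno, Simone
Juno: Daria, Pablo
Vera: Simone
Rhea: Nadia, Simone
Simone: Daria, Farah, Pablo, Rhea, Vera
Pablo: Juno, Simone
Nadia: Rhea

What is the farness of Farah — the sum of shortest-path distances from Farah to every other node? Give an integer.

Distances from Farah: Daria:2, Juno:3, Nadia:3, Pablo:2, Rhea:2, Simone:1, Vera:2.
Sum = 2 + 3 + 3 + 2 + 2 + 1 + 2 = 15.

15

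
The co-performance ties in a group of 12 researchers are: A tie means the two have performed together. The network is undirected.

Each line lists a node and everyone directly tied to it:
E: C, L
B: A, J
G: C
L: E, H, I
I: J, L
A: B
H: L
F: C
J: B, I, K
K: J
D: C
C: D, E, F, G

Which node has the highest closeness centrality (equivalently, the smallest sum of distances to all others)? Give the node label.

Farness (sum of distances to all others) for each node — A:50, B:40, C:32, D:42, E:28, F:42, G:42, H:36, I:28, J:32, K:42, L:26.
The smallest farness is 26, for L, so L has the highest closeness.

L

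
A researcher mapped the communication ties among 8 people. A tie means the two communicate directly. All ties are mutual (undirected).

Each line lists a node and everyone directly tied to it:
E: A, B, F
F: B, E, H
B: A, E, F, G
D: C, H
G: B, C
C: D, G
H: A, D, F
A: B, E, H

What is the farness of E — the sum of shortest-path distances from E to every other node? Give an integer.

Distances from E: A:1, B:1, C:3, D:3, F:1, G:2, H:2.
Sum = 1 + 1 + 3 + 3 + 1 + 2 + 2 = 13.

13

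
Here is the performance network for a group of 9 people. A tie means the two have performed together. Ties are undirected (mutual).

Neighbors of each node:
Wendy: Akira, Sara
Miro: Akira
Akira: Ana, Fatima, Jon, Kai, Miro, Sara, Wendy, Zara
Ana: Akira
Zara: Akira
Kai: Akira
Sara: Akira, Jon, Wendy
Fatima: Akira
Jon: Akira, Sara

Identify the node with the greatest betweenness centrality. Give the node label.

Unnormalized betweenness of each node: Akira:51/2, Ana:0, Fatima:0, Jon:0, Kai:0, Miro:0, Sara:1/2, Wendy:0, Zara:0.
Akira has the largest value, 51/2, making it the main broker — the node through which the most shortest paths run.

Akira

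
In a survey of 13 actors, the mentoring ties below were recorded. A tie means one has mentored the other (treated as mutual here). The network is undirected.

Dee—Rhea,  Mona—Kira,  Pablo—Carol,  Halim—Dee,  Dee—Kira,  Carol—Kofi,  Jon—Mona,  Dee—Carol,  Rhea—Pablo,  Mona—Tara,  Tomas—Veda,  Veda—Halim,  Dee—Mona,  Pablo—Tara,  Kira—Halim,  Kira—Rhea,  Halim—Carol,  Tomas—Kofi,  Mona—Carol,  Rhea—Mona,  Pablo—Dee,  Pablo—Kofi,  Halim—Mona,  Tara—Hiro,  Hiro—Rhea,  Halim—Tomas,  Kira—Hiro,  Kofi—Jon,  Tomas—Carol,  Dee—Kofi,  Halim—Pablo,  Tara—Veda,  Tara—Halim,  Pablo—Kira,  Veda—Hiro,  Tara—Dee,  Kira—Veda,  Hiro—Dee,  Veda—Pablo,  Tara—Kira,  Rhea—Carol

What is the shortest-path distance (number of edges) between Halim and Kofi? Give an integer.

One shortest route is Halim – Pablo – Kofi, which uses 2 edges, and Halim and Kofi are not directly tied, so nothing shorter exists. So d(Halim,Kofi) = 2.

2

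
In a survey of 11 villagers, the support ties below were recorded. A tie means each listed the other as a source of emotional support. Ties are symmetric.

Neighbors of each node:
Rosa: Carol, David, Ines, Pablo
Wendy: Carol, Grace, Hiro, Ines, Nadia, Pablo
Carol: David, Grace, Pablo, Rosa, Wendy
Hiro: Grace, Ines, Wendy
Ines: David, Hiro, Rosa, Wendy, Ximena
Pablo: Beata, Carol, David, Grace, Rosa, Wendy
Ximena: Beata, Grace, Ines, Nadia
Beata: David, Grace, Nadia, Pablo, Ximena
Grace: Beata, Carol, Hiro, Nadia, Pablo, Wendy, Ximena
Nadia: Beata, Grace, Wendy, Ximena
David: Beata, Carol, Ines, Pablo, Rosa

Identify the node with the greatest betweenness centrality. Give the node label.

Grace

Unnormalized betweenness of each node: Beata:35/12, Carol:7/4, David:17/8, Grace:79/12, Hiro:1/3, Ines:21/4, Nadia:2/3, Pablo:73/24, Rosa:2/3, Wendy:101/24, Ximena:35/24.
Grace has the largest value, 79/12, making it the main broker — the node through which the most shortest paths run.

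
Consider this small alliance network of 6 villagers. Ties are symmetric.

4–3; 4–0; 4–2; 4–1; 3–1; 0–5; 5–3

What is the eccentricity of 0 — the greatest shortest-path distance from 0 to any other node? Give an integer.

2

Distances from 0: 1:2, 2:2, 3:2, 4:1, 5:1.
The largest is 2 (to 1, 3, and 2), so the eccentricity of 0 is 2.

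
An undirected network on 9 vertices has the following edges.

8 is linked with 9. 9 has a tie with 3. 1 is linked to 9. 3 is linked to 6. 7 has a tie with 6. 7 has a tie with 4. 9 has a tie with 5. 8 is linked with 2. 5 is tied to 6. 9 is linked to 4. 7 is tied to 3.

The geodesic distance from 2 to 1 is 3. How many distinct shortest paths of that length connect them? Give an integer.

1

The shortest distance is 3, and the only length-3 path is 2–8–9–1. So there is exactly 1 shortest path.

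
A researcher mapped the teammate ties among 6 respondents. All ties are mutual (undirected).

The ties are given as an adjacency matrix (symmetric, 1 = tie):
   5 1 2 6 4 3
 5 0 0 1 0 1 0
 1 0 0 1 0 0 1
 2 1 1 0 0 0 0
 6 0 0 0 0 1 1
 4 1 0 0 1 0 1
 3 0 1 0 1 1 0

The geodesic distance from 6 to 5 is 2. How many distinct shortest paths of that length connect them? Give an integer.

1

The shortest distance is 2, and the only length-2 path is 6–4–5. So there is exactly 1 shortest path.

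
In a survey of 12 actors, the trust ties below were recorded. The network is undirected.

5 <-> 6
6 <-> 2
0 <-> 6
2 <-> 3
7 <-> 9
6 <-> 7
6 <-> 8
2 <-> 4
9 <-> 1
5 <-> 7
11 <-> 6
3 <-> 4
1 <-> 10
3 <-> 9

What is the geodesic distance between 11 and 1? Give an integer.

One shortest route is 11 – 6 – 7 – 9 – 1, which uses 4 edges, and at distance 3 from 11 we only reach {3, 4, 9}, which does not include 1. So d(11,1) = 4.

4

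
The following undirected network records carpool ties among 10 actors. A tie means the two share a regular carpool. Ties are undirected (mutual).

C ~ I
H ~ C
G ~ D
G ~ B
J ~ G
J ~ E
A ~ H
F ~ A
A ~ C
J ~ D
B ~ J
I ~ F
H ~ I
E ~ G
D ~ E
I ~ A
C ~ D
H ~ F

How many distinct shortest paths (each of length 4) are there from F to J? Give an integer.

The shortest distance is 4. The length-4 paths are: F–H–C–D–J; F–A–C–D–J; F–I–C–D–J.
That gives 3 distinct shortest paths.

3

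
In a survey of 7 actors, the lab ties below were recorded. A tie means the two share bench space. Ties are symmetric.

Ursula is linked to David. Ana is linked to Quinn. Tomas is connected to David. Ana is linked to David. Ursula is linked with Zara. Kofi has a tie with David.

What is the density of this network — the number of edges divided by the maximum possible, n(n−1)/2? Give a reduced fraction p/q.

2/7

There are 6 edges and 7 nodes, so the maximum possible is C(7,2) = 21.
Density = 6/21 = 2/7.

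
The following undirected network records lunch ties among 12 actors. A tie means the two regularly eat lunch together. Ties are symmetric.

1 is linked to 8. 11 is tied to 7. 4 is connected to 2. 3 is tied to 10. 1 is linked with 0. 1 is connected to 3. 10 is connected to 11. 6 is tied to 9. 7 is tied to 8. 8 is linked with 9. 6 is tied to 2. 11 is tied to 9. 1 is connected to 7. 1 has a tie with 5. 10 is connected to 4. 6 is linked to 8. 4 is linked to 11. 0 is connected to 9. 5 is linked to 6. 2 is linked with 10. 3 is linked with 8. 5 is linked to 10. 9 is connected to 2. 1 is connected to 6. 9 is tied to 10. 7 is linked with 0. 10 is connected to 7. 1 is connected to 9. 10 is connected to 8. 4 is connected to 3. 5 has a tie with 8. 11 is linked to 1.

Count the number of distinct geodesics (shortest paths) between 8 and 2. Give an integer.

The shortest distance is 2. The length-2 paths are: 8–6–2; 8–10–2; 8–9–2.
That gives 3 distinct shortest paths.

3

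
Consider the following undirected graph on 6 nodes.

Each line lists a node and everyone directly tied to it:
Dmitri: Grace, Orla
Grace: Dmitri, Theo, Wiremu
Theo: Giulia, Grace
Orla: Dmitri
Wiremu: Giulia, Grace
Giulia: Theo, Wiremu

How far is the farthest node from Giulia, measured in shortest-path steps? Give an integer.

4

Distances from Giulia: Dmitri:3, Grace:2, Orla:4, Theo:1, Wiremu:1.
The largest is 4 (to Orla), so the eccentricity of Giulia is 4.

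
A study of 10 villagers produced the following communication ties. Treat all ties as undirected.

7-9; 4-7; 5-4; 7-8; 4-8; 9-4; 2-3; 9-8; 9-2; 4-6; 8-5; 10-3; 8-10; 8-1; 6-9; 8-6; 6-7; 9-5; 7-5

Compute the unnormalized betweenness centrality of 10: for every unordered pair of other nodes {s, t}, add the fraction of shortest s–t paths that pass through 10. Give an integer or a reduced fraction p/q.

4

Pairs whose geodesics pass through 10 — 8–3: 1; 4–3: 1/2; 7–3: 1/2; 6–3: 1/2; 5–3: 1/2; 1–3: 1.
All other pairs contribute 0.
Summing the contributions gives betweenness(10) = 4.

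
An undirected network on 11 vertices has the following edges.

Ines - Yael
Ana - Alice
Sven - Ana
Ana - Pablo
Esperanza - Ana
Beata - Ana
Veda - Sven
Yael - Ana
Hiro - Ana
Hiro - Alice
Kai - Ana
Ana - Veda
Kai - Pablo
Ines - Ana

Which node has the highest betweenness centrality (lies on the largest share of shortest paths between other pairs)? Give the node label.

Ana

Unnormalized betweenness of each node: Alice:0, Ana:41, Beata:0, Esperanza:0, Hiro:0, Ines:0, Kai:0, Pablo:0, Sven:0, Veda:0, Yael:0.
Ana has the largest value, 41, making it the main broker — the node through which the most shortest paths run.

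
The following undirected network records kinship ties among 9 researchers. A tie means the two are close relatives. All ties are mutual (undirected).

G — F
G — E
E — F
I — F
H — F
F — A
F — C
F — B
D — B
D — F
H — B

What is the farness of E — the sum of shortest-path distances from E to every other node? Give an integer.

Distances from E: A:2, B:2, C:2, D:2, F:1, G:1, H:2, I:2.
Sum = 2 + 2 + 2 + 2 + 1 + 1 + 2 + 2 = 14.

14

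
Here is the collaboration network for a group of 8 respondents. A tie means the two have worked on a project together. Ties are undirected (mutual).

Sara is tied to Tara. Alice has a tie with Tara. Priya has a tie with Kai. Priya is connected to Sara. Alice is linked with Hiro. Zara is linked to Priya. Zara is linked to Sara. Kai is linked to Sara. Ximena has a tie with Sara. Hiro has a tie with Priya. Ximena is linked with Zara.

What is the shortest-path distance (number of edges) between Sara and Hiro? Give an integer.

One shortest route is Sara – Priya – Hiro, which uses 2 edges, and Sara and Hiro are not directly tied, so nothing shorter exists. So d(Sara,Hiro) = 2.

2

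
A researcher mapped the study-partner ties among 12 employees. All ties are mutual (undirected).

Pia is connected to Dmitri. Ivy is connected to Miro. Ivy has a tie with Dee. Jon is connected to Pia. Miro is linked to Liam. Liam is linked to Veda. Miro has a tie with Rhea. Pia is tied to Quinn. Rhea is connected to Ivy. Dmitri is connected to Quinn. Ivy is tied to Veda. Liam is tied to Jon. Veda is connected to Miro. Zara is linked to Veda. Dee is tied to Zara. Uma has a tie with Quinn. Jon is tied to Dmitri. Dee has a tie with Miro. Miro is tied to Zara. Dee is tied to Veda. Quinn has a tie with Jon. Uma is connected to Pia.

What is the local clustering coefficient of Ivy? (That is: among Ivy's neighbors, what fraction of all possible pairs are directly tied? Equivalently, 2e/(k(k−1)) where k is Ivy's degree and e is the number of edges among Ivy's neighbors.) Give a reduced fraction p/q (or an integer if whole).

2/3

Ivy's neighbors: Dee, Miro, Rhea, and Veda (k = 4).
Possible neighbor pairs: C(4,2) = 6. Edges among them: Dee–Miro, Dee–Veda, Miro–Rhea, Miro–Veda → e = 4.
Clustering(Ivy) = 4/6 = 2/3.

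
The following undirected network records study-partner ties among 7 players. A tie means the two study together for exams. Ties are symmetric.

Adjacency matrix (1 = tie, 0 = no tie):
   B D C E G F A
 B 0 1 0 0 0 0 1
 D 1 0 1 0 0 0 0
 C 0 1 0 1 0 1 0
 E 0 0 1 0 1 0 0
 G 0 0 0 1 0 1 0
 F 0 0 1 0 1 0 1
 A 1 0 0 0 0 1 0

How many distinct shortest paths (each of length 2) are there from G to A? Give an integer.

1

The shortest distance is 2, and the only length-2 path is G–F–A. So there is exactly 1 shortest path.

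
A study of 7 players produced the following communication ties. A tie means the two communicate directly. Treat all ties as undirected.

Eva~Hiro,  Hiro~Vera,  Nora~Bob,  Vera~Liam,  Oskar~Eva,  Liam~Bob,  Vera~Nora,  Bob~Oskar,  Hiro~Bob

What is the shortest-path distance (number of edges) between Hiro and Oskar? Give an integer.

2

One shortest route is Hiro – Bob – Oskar, which uses 2 edges, and Hiro and Oskar are not directly tied, so nothing shorter exists. So d(Hiro,Oskar) = 2.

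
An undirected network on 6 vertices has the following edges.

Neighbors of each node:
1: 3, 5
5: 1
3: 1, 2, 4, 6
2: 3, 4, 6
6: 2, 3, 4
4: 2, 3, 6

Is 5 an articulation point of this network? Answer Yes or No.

Even without 5, every remaining node can still reach every other (the residual graph is connected), so 5 is not a cut vertex.

No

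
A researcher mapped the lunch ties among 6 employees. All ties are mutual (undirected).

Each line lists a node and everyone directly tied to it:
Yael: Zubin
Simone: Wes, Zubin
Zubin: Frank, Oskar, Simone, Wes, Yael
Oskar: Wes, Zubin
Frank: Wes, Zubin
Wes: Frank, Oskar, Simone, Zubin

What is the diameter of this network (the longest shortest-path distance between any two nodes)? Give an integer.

2

Eccentricity of each node (its greatest distance to any other): Frank:2, Oskar:2, Simone:2, Wes:2, Yael:2, Zubin:1.
The maximum eccentricity is 2, realized for instance by the pair Frank–Simone via Frank – Zubin – Simone. So the diameter is 2.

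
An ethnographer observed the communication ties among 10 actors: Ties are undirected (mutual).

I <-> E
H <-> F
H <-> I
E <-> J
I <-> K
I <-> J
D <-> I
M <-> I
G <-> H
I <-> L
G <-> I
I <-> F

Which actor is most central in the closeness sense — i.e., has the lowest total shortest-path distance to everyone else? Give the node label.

Farness (sum of distances to all others) for each node — D:17, E:16, F:16, G:16, H:15, I:9, J:16, K:17, L:17, M:17.
The smallest farness is 9, for I, so I has the highest closeness.

I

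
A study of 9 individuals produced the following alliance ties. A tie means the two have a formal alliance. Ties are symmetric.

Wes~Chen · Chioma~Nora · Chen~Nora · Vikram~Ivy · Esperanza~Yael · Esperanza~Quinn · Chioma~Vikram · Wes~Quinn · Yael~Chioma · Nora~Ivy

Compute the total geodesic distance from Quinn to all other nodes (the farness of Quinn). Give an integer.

Distances from Quinn: Chen:2, Chioma:3, Esperanza:1, Ivy:4, Nora:3, Vikram:4, Wes:1, Yael:2.
Sum = 2 + 3 + 1 + 4 + 3 + 4 + 1 + 2 = 20.

20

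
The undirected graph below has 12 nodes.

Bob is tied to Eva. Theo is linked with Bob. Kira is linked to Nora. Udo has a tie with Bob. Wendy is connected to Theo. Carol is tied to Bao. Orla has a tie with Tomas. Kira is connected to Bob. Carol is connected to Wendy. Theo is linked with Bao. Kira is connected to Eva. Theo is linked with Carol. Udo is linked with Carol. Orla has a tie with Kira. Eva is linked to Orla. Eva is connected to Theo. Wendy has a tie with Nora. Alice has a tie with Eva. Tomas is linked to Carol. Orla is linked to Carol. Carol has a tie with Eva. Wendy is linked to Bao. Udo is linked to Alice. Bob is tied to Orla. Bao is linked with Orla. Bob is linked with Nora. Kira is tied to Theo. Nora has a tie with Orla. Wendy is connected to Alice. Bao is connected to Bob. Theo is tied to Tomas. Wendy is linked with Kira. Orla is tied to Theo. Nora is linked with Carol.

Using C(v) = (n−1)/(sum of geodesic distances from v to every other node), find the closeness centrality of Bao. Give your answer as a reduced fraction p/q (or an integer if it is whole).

11/17

Distances from Bao: Alice:2, Bob:1, Carol:1, Eva:2, Kira:2, Nora:2, Orla:1, Theo:1, Tomas:2, Udo:2, Wendy:1. Sum = 17.
n = 12, so closeness = 11/17.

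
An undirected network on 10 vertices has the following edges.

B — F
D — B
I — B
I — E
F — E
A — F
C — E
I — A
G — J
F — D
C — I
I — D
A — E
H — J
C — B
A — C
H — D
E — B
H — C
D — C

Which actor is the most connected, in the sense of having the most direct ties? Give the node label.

Degrees — A:4, B:5, C:6, D:5, E:5, F:4, G:1, H:3, I:5, J:2.
The maximum is 6, attained only by C.

C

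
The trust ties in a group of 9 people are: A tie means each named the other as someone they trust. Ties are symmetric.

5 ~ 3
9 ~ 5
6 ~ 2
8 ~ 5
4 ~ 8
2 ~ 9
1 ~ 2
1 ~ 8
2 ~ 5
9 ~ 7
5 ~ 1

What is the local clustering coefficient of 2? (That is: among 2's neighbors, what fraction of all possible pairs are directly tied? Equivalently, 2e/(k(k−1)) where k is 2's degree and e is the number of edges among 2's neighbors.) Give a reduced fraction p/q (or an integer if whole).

2's neighbors: 1, 5, 6, and 9 (k = 4).
Possible neighbor pairs: C(4,2) = 6. Edges among them: 1–5, 5–9 → e = 2.
Clustering(2) = 2/6 = 1/3.

1/3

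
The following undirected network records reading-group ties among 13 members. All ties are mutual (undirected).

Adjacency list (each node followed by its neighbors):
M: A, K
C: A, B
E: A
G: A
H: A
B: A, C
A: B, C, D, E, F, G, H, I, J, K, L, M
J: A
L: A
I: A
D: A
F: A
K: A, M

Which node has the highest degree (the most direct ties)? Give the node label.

A

Degrees — A:12, B:2, C:2, D:1, E:1, F:1, G:1, H:1, I:1, J:1, K:2, L:1, M:2.
The maximum is 12, attained only by A.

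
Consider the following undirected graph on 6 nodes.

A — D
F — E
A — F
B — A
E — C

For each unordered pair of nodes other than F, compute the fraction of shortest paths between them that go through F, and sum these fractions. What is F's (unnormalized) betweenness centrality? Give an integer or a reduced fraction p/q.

6

Pairs whose geodesics pass through F — D–E: 1; D–C: 1; E–A: 1; E–B: 1; A–C: 1; C–B: 1.
All other pairs contribute 0.
Summing the contributions gives betweenness(F) = 6.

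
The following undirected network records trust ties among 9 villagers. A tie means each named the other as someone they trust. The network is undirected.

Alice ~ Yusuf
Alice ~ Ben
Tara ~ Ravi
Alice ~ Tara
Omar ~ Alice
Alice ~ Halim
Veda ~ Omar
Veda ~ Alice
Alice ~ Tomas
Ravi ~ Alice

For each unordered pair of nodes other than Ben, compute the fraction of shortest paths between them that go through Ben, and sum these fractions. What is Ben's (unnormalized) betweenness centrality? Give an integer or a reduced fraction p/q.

No shortest path between any pair of other nodes passes through Ben.
Summing the contributions gives betweenness(Ben) = 0.

0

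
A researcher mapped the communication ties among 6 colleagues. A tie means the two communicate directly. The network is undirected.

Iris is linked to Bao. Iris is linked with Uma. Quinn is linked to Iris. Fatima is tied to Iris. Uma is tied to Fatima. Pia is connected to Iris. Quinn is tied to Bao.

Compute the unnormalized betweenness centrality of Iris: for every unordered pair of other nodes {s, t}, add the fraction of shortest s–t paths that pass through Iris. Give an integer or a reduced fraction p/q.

8

Pairs whose geodesics pass through Iris — Pia–Fatima: 1; Pia–Quinn: 1; Pia–Uma: 1; Pia–Bao: 1; Fatima–Quinn: 1; Fatima–Bao: 1; Quinn–Uma: 1; Uma–Bao: 1.
All other pairs contribute 0.
Summing the contributions gives betweenness(Iris) = 8.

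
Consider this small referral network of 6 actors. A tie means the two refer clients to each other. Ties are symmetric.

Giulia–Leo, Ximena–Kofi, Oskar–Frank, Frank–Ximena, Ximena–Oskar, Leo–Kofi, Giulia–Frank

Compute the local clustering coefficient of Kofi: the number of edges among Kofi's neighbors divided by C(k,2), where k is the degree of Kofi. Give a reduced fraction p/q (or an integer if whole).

0

Kofi's neighbors: Leo and Ximena (k = 2).
Possible neighbor pairs: C(2,2) = 1. Edges among them: none → e = 0.
Clustering(Kofi) = 0/1.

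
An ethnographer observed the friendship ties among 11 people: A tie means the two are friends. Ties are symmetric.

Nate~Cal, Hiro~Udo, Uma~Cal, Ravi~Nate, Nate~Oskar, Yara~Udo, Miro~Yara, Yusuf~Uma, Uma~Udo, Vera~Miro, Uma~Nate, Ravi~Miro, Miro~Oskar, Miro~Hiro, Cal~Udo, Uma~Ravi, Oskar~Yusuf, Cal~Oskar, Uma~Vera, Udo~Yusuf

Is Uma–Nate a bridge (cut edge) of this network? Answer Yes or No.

Even without that edge, Uma still reaches Nate via Uma – Cal – Nate, so the network stays connected. Not a bridge.

No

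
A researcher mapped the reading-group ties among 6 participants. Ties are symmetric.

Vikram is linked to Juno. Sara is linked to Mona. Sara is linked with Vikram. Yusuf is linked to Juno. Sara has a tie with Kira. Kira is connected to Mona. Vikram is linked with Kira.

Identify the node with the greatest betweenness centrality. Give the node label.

Vikram

Unnormalized betweenness of each node: Juno:4, Kira:3/2, Mona:0, Sara:3/2, Vikram:6, Yusuf:0.
Vikram has the largest value, 6, making it the main broker — the node through which the most shortest paths run.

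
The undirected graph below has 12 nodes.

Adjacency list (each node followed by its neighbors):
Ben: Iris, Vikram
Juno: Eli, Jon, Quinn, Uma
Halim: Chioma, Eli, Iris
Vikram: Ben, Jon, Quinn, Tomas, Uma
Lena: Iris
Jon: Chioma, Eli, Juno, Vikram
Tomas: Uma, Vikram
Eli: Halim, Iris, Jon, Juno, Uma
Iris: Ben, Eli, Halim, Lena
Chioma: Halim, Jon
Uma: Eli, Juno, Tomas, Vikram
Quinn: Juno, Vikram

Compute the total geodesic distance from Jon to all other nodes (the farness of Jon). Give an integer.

19

Distances from Jon: Ben:2, Chioma:1, Eli:1, Halim:2, Iris:2, Juno:1, Lena:3, Quinn:2, Tomas:2, Uma:2, Vikram:1.
Sum = 2 + 1 + 1 + 2 + 2 + 1 + 3 + 2 + 2 + 2 + 1 = 19.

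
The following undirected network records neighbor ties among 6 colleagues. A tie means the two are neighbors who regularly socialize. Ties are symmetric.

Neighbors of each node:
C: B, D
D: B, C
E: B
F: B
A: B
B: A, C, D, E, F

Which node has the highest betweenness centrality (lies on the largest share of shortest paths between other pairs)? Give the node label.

B

Unnormalized betweenness of each node: A:0, B:9, C:0, D:0, E:0, F:0.
B has the largest value, 9, making it the main broker — the node through which the most shortest paths run.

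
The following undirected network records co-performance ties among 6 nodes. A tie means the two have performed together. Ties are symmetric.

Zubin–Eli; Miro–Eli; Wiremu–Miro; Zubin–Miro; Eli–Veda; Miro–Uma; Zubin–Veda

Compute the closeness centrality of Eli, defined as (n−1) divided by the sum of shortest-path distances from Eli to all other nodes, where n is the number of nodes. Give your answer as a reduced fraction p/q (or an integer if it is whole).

5/7

Distances from Eli: Miro:1, Uma:2, Veda:1, Wiremu:2, Zubin:1. Sum = 7.
n = 6, so closeness = 5/7.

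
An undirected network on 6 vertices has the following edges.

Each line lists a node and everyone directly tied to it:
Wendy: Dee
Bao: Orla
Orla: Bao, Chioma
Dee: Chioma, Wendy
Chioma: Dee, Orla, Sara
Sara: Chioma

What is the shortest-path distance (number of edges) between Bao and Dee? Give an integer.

One shortest route is Bao – Orla – Chioma – Dee, which uses 3 edges, and at distance 2 from Bao we only reach {Chioma}, which does not include Dee. So d(Bao,Dee) = 3.

3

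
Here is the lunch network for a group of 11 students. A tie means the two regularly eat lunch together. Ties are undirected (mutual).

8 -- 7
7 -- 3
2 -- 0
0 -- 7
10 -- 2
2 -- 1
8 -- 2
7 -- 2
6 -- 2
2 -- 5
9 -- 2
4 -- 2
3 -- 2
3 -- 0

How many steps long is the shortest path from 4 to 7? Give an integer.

2

One shortest route is 4 – 2 – 7, which uses 2 edges, and 4 and 7 are not directly tied, so nothing shorter exists. So d(4,7) = 2.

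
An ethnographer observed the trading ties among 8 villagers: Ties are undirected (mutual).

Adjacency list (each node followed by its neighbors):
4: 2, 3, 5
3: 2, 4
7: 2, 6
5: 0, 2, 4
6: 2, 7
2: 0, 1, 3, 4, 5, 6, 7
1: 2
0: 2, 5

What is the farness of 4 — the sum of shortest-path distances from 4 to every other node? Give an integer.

11

Distances from 4: 0:2, 1:2, 2:1, 3:1, 5:1, 6:2, 7:2.
Sum = 2 + 2 + 1 + 1 + 1 + 2 + 2 = 11.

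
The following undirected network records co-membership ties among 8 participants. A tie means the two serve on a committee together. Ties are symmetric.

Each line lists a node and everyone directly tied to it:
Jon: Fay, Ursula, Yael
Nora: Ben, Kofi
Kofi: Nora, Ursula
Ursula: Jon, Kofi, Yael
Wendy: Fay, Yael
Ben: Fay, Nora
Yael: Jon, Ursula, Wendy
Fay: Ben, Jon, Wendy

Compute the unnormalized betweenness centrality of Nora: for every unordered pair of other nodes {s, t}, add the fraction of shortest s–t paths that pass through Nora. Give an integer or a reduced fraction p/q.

Pairs whose geodesics pass through Nora — Ursula–Ben: 1/2; Fay–Kofi: 1/2; Ben–Kofi: 1.
All other pairs contribute 0.
Summing the contributions gives betweenness(Nora) = 2.

2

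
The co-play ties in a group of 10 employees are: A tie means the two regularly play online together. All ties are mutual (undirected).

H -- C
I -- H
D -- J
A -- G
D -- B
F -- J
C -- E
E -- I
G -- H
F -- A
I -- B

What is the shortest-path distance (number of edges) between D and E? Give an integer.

3

One shortest route is D – B – I – E, which uses 3 edges, and at distance 2 from D we only reach {F, I}, which does not include E. So d(D,E) = 3.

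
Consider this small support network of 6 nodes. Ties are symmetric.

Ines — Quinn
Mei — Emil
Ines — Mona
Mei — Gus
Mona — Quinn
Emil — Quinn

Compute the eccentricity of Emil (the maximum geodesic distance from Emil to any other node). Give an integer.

2

Distances from Emil: Gus:2, Ines:2, Mei:1, Mona:2, Quinn:1.
The largest is 2 (to Ines, Mona, and Gus), so the eccentricity of Emil is 2.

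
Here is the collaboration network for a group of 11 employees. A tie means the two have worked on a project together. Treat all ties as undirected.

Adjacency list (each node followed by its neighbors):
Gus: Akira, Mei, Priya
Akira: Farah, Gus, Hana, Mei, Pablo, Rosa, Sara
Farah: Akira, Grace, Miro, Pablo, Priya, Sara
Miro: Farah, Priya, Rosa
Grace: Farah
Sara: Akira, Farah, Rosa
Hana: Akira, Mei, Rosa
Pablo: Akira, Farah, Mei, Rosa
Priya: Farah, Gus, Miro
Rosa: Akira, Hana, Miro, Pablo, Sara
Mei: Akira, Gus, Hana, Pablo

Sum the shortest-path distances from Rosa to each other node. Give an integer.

Distances from Rosa: Akira:1, Farah:2, Grace:3, Gus:2, Hana:1, Mei:2, Miro:1, Pablo:1, Priya:2, Sara:1.
Sum = 1 + 2 + 3 + 2 + 1 + 2 + 1 + 1 + 2 + 1 = 16.

16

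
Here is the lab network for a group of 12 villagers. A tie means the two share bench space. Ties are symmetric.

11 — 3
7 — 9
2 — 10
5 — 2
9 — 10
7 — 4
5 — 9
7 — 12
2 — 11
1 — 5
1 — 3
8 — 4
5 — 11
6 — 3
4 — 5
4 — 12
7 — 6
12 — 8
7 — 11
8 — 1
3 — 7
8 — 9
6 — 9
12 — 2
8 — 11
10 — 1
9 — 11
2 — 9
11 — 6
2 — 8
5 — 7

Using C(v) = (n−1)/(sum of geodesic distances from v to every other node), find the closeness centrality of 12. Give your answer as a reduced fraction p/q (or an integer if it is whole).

11/18

Distances from 12: 1:2, 2:1, 3:2, 4:1, 5:2, 6:2, 7:1, 8:1, 9:2, 10:2, 11:2. Sum = 18.
n = 12, so closeness = 11/18.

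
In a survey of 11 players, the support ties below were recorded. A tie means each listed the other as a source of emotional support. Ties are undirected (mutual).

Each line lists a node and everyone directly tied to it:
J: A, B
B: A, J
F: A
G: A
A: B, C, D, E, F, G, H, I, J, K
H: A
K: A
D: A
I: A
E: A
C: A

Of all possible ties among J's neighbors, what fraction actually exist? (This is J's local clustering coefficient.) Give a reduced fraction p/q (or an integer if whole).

J's neighbors: A and B (k = 2).
Possible neighbor pairs: C(2,2) = 1. Edges among them: A–B → e = 1.
Clustering(J) = 1/1.

1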